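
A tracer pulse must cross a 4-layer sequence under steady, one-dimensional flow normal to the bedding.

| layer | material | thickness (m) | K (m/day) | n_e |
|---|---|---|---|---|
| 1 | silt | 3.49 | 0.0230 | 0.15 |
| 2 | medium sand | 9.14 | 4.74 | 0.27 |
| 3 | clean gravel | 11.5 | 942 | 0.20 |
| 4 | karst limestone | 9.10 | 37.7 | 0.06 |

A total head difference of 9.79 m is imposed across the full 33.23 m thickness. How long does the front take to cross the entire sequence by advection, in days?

91.8

With flow normal to the layers, continuity requires the same specific discharge q through every layer.
Σ(b_i/K_i) = 3.49/0.0230 + 9.14/4.74 + 11.5/942 + 9.10/37.7 = 153.9 d.
q = Δh / Σ(b_i/K_i) = 9.79 / 153.9 = 0.06360 m/day.
In each layer the seepage velocity is v_i = q/n_i, so the layer transit time is t_i = b_i·n_i / q:
  layer 1 (silt): t_1 = 3.49 × 0.15 / 0.06360 = 8.231 d
  layer 2 (medium sand): t_2 = 9.14 × 0.27 / 0.06360 = 38.80 d
  layer 3 (clean gravel): t_3 = 11.5 × 0.20 / 0.06360 = 36.16 d
  layer 4 (karst limestone): t_4 = 9.10 × 0.06 / 0.06360 = 8.584 d
Total t = Σ t_i = 91.78 days.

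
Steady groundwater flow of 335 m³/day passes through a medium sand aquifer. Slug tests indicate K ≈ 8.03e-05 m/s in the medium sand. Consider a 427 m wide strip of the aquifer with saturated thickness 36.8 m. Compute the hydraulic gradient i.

Convert K: 8.03e-05 m/s × 86400 = 6.938 m/day.
Cross-sectional area A = 427 × 36.8 = 15714 m².
From Q = K·A·i, i = Q / (K·A) = 335 / (6.938 × 15714) = 0.003073.

0.00307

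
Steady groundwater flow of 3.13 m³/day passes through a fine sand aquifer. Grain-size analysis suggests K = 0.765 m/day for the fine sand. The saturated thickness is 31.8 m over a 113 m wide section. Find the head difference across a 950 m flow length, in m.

1.08

Cross-sectional area A = 113 × 31.8 = 3593 m².
From Q = K·A·i, i = Q / (K·A) = 3.13 / (0.7650 × 3593) = 0.001139.
Head loss Δh = i · L = 0.001139 × 950 = 1.082 m.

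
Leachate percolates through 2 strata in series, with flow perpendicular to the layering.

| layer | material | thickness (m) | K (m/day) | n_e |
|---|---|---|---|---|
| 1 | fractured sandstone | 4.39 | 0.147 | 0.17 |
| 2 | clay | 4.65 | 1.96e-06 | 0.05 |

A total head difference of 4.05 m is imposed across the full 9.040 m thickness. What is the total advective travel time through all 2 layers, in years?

1570

With flow normal to the layers, continuity requires the same specific discharge q through every layer.
Σ(b_i/K_i) = 4.39/0.147 + 4.65/1.96e-06 = 2.372e+06 d.
q = Δh / Σ(b_i/K_i) = 4.05 / 2.372e+06 = 1.707e-06 m/day.
In each layer the seepage velocity is v_i = q/n_i, so the layer transit time is t_i = b_i·n_i / q:
  layer 1 (fractured sandstone): t_1 = 4.39 × 0.17 / 1.707e-06 = 4.372e+05 d
  layer 2 (clay): t_2 = 4.65 × 0.05 / 1.707e-06 = 1.362e+05 d
Total t = Σ t_i = 5.734e+05 days = 1570 years.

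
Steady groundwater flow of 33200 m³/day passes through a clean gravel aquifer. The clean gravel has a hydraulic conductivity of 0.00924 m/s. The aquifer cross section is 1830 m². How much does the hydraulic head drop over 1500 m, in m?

Convert K: 0.00924 m/s × 86400 = 798.3 m/day.
From Q = K·A·i, i = Q / (K·A) = 33200 / (798.3 × 1830) = 0.02272.
Head loss Δh = i · L = 0.02272 × 1500 = 34.09 m.

34.1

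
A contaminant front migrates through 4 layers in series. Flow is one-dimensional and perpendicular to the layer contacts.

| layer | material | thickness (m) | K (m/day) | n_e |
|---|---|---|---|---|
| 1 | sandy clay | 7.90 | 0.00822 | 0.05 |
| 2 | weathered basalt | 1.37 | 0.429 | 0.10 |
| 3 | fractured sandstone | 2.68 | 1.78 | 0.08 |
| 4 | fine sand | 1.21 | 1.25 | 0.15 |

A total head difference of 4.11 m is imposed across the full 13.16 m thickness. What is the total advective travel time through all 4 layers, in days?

With flow normal to the layers, continuity requires the same specific discharge q through every layer.
Σ(b_i/K_i) = 7.90/0.00822 + 1.37/0.429 + 2.68/1.78 + 1.21/1.25 = 966.7 d.
q = Δh / Σ(b_i/K_i) = 4.11 / 966.7 = 0.004251 m/day.
In each layer the seepage velocity is v_i = q/n_i, so the layer transit time is t_i = b_i·n_i / q:
  layer 1 (sandy clay): t_1 = 7.90 × 0.05 / 0.004251 = 92.91 d
  layer 2 (weathered basalt): t_2 = 1.37 × 0.10 / 0.004251 = 32.22 d
  layer 3 (fractured sandstone): t_3 = 2.68 × 0.08 / 0.004251 = 50.43 d
  layer 4 (fine sand): t_4 = 1.21 × 0.15 / 0.004251 = 42.69 d
Total t = Σ t_i = 218.3 days.

218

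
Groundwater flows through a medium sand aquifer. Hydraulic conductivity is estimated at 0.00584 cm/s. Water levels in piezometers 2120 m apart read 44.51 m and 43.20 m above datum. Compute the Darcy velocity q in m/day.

Convert K: 0.00584 cm/s × 864 = 5.046 m/day.
Hydraulic gradient i = (44.51 − 43.20) / 2120 = 1.31 / 2120 = 0.0006179.
Specific discharge q = K · i = 5.046 × 0.0006179 = 0.003118 m/day.

0.00312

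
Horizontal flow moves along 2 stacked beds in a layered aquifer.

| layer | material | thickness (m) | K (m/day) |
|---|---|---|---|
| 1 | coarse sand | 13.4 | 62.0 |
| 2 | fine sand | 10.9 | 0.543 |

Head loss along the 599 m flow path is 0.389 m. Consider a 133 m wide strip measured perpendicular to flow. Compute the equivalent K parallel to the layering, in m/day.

Flow is parallel to layering, so each bed carries its own Darcy discharge and the transmissivities add.
Σ(K_i·b_i) = 62.0×13.4 + 0.543×10.9 = 836.7 m²/day.
Total thickness b = 24.30 m, so K_eq = Σ(K_i·b_i)/b = 34.43 m/day.

34.4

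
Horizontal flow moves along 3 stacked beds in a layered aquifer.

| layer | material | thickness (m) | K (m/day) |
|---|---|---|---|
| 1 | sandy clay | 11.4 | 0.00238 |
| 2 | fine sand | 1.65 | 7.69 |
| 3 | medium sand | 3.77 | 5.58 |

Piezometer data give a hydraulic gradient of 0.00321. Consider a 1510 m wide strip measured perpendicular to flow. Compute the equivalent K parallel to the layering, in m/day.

Flow is parallel to layering, so each bed carries its own Darcy discharge and the transmissivities add.
Σ(K_i·b_i) = 0.00238×11.4 + 7.69×1.65 + 5.58×3.77 = 33.75 m²/day.
Total thickness b = 16.82 m, so K_eq = Σ(K_i·b_i)/b = 2.007 m/day.

2.01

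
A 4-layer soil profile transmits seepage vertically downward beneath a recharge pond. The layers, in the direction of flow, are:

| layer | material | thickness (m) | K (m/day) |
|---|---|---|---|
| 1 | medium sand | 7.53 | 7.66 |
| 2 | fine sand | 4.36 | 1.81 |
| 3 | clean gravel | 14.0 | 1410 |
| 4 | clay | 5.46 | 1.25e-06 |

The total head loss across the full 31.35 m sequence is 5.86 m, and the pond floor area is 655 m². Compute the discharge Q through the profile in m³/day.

Flow is perpendicular to layering, so the layers act in series and the equivalent K is the thickness-weighted harmonic mean.
Total thickness L = 7.53 + 4.36 + 14.0 + 5.46 = 31.35 m.
Σ(b_i/K_i) = 7.53/7.66 + 4.36/1.81 + 14.0/1410 + 5.46/1.25e-06 = 4.368e+06 d.
K_eq = L / Σ(b_i/K_i) = 31.35 / 4.368e+06 = 7.177e-06 m/day.
Q = K_eq · A · (Δh/L) = 7.177e-06 × 655 × (5.86/31.35) = 0.0008787 m³/day.

0.000879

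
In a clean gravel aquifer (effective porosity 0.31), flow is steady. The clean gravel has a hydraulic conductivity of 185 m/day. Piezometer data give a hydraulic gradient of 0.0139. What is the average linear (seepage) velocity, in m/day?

8.30

Hydraulic gradient i = 0.0139.
Darcy flux q = K · i = 185.0 × 0.01390 = 2.571 m/day.
Seepage velocity v = q / n_e = 2.571 / 0.31 = 8.295 m/day.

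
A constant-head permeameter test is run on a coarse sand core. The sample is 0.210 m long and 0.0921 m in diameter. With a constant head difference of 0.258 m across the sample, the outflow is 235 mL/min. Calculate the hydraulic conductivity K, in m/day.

Cross-sectional area A = π·(d/2)² = π × (0.0921/2)² = 0.006662 m².
Convert discharge: 235 mL/min = 3.917e-06 m³/s.
Darcy's law rearranged: K = Q·L / (A·Δh) = 3.917e-06 × 0.210 / (0.006662 × 0.258) = 0.0004785 m/s = 41.34 m/day.

41.3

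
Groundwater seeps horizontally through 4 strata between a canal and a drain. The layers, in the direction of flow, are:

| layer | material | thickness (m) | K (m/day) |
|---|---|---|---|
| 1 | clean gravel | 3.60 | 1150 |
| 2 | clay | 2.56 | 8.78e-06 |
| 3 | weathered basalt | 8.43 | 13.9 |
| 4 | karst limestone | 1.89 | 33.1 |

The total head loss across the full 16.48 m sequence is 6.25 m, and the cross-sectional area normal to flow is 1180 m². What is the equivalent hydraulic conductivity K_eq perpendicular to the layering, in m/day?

5.65e-05

Flow is perpendicular to layering, so the layers act in series and the equivalent K is the thickness-weighted harmonic mean.
Total thickness L = 3.60 + 2.56 + 8.43 + 1.89 = 16.48 m.
Σ(b_i/K_i) = 3.60/1150 + 2.56/8.78e-06 + 8.43/13.9 + 1.89/33.1 = 2.916e+05 d.
K_eq = L / Σ(b_i/K_i) = 16.48 / 2.916e+05 = 5.652e-05 m/day.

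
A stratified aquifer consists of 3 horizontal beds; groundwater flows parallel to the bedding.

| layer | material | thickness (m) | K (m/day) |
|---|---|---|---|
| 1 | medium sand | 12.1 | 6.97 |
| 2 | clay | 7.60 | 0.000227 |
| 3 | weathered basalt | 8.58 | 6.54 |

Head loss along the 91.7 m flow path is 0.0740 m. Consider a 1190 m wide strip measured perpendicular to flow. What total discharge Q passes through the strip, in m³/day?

135

Flow is parallel to layering, so each bed carries its own Darcy discharge and the transmissivities add.
Σ(K_i·b_i) = 6.97×12.1 + 0.000227×7.60 + 6.54×8.58 = 140.5 m²/day.
Hydraulic gradient i = Δh / L = 0.0740 / 91.7 = 0.0008070.
Q = Σ(K_i·b_i) · W · i = 140.5 × 1190 × 0.0008070 = 134.9 m³/day.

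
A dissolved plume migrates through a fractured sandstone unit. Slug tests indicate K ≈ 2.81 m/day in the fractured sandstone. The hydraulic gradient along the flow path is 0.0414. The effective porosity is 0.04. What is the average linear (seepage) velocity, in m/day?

2.91

Hydraulic gradient i = 0.0414.
Darcy flux q = K · i = 2.810 × 0.04140 = 0.1163 m/day.
Seepage velocity v = q / n_e = 0.1163 / 0.04 = 2.908 m/day.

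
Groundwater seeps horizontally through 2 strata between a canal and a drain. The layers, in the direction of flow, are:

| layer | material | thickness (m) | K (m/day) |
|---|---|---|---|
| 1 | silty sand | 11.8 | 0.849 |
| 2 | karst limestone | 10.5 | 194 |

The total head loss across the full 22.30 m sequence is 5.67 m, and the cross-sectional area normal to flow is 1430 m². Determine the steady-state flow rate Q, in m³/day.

581

Flow is perpendicular to layering, so the layers act in series and the equivalent K is the thickness-weighted harmonic mean.
Total thickness L = 11.8 + 10.5 = 22.30 m.
Σ(b_i/K_i) = 11.8/0.849 + 10.5/194 = 13.95 d.
K_eq = L / Σ(b_i/K_i) = 22.30 / 13.95 = 1.598 m/day.
Q = K_eq · A · (Δh/L) = 1.598 × 1430 × (5.67/22.30) = 581.1 m³/day.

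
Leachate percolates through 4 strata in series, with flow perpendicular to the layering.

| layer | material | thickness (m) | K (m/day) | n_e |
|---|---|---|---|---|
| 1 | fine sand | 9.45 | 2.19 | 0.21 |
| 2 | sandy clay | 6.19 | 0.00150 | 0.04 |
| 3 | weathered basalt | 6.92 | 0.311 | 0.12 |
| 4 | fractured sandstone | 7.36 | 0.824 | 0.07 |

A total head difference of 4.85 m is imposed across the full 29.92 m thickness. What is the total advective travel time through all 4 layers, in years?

8.41

With flow normal to the layers, continuity requires the same specific discharge q through every layer.
Σ(b_i/K_i) = 9.45/2.19 + 6.19/0.00150 + 6.92/0.311 + 7.36/0.824 = 4162 d.
q = Δh / Σ(b_i/K_i) = 4.85 / 4162 = 0.001165 m/day.
In each layer the seepage velocity is v_i = q/n_i, so the layer transit time is t_i = b_i·n_i / q:
  layer 1 (fine sand): t_1 = 9.45 × 0.21 / 0.001165 = 1703 d
  layer 2 (sandy clay): t_2 = 6.19 × 0.04 / 0.001165 = 212.5 d
  layer 3 (weathered basalt): t_3 = 6.92 × 0.12 / 0.001165 = 712.6 d
  layer 4 (fractured sandstone): t_4 = 7.36 × 0.07 / 0.001165 = 442.1 d
Total t = Σ t_i = 3070 days = 8.406 years.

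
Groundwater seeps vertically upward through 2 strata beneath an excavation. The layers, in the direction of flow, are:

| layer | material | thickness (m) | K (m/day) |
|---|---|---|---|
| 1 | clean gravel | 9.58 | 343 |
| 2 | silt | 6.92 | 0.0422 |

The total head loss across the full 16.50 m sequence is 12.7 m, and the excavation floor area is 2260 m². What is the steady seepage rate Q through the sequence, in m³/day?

175

Flow is perpendicular to layering, so the layers act in series and the equivalent K is the thickness-weighted harmonic mean.
Total thickness L = 9.58 + 6.92 = 16.50 m.
Σ(b_i/K_i) = 9.58/343 + 6.92/0.0422 = 164.0 d.
K_eq = L / Σ(b_i/K_i) = 16.50 / 164.0 = 0.1006 m/day.
Q = K_eq · A · (Δh/L) = 0.1006 × 2260 × (12.7/16.50) = 175.0 m³/day.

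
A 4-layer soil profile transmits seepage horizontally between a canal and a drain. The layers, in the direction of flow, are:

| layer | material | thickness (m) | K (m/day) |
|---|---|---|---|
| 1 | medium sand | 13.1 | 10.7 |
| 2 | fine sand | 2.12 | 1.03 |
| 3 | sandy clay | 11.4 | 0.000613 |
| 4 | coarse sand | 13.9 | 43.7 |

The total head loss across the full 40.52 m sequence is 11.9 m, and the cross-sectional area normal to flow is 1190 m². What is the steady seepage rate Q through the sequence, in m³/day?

0.761

Flow is perpendicular to layering, so the layers act in series and the equivalent K is the thickness-weighted harmonic mean.
Total thickness L = 13.1 + 2.12 + 11.4 + 13.9 = 40.52 m.
Σ(b_i/K_i) = 13.1/10.7 + 2.12/1.03 + 11.4/0.000613 + 13.9/43.7 = 18601 d.
K_eq = L / Σ(b_i/K_i) = 40.52 / 18601 = 0.002178 m/day.
Q = K_eq · A · (Δh/L) = 0.002178 × 1190 × (11.9/40.52) = 0.7613 m³/day.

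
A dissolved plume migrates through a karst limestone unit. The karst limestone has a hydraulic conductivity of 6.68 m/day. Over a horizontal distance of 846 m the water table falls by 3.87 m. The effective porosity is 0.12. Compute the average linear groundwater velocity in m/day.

0.255

Hydraulic gradient i = Δh / L = 3.87 / 846 = 0.004574.
Darcy flux q = K · i = 6.680 × 0.004574 = 0.03056 m/day.
Seepage velocity v = q / n_e = 0.03056 / 0.12 = 0.2546 m/day.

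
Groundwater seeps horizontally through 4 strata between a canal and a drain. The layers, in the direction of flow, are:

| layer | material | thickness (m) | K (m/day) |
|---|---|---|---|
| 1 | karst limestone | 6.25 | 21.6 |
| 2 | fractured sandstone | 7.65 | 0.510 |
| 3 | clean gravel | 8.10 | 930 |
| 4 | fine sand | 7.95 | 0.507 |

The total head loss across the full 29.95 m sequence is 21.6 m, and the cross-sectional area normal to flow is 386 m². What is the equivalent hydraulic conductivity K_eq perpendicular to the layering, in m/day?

Flow is perpendicular to layering, so the layers act in series and the equivalent K is the thickness-weighted harmonic mean.
Total thickness L = 6.25 + 7.65 + 8.10 + 7.95 = 29.95 m.
Σ(b_i/K_i) = 6.25/21.6 + 7.65/0.510 + 8.10/930 + 7.95/0.507 = 30.98 d.
K_eq = L / Σ(b_i/K_i) = 29.95 / 30.98 = 0.9668 m/day.

0.967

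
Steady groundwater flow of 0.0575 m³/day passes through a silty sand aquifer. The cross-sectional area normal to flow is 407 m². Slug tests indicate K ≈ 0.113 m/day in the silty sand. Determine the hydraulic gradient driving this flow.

0.00125

From Q = K·A·i, i = Q / (K·A) = 0.0575 / (0.1130 × 407.0) = 0.001250.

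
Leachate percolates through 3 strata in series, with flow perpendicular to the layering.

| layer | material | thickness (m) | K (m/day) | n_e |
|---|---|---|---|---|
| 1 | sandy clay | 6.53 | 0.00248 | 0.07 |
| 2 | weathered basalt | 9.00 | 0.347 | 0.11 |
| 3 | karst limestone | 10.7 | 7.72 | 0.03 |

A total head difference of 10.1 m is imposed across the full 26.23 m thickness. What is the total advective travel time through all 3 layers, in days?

With flow normal to the layers, continuity requires the same specific discharge q through every layer.
Σ(b_i/K_i) = 6.53/0.00248 + 9.00/0.347 + 10.7/7.72 = 2660 d.
q = Δh / Σ(b_i/K_i) = 10.1 / 2660 = 0.003796 m/day.
In each layer the seepage velocity is v_i = q/n_i, so the layer transit time is t_i = b_i·n_i / q:
  layer 1 (sandy clay): t_1 = 6.53 × 0.07 / 0.003796 = 120.4 d
  layer 2 (weathered basalt): t_2 = 9.00 × 0.11 / 0.003796 = 260.8 d
  layer 3 (karst limestone): t_3 = 10.7 × 0.03 / 0.003796 = 84.55 d
Total t = Σ t_i = 465.7 days.

466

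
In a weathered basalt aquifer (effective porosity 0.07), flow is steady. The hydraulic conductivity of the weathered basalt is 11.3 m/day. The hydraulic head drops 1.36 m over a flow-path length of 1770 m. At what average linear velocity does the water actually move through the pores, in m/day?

0.124

Hydraulic gradient i = Δh / L = 1.36 / 1770 = 0.0007684.
Darcy flux q = K · i = 11.30 × 0.0007684 = 0.008682 m/day.
Seepage velocity v = q / n_e = 0.008682 / 0.07 = 0.1240 m/day.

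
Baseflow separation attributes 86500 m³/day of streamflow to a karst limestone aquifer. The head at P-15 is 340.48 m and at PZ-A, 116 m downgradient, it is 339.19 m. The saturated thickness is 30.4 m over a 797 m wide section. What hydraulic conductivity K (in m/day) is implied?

Cross-sectional area A = 797 × 30.4 = 24229 m².
Hydraulic gradient i = (340.48 − 339.19) / 116 = 1.29 / 116 = 0.01112.
From Q = K·A·i, K = Q / (A·i) = 86500 / (24229 × 0.01112) = 321.0 m/day.

321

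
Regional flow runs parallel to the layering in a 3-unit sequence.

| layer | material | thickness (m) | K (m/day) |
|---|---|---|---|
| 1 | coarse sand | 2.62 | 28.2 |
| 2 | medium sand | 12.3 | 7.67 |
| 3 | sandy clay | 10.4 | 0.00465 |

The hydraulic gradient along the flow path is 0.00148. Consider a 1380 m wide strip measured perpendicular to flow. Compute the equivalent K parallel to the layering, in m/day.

6.65

Flow is parallel to layering, so each bed carries its own Darcy discharge and the transmissivities add.
Σ(K_i·b_i) = 28.2×2.62 + 7.67×12.3 + 0.00465×10.4 = 168.3 m²/day.
Total thickness b = 25.32 m, so K_eq = Σ(K_i·b_i)/b = 6.646 m/day.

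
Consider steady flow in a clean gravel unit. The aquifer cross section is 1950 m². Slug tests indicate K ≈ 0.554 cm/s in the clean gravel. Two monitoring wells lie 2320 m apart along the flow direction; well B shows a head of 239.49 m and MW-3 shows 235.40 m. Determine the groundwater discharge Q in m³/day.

1650

Convert K: 0.554 cm/s × 864 = 478.7 m/day.
Hydraulic gradient i = (239.49 − 235.40) / 2320 = 4.09 / 2320 = 0.001763.
Darcy's law: Q = K · A · i = 478.7 × 1950 × 0.001763 = 1645 m³/day.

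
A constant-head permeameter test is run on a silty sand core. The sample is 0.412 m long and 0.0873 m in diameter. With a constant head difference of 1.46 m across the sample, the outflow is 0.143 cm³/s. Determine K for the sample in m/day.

0.582

Cross-sectional area A = π·(d/2)² = π × (0.0873/2)² = 0.005986 m².
Convert discharge: 0.143 cm³/s = 1.430e-07 m³/s.
Darcy's law rearranged: K = Q·L / (A·Δh) = 1.430e-07 × 0.412 / (0.005986 × 1.46) = 6.742e-06 m/s = 0.5825 m/day.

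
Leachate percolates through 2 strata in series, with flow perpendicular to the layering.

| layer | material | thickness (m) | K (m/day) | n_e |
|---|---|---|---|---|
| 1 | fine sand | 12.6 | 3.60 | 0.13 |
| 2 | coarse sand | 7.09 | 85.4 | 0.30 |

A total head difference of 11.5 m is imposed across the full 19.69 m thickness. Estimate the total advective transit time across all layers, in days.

1.17

With flow normal to the layers, continuity requires the same specific discharge q through every layer.
Σ(b_i/K_i) = 12.6/3.60 + 7.09/85.4 = 3.583 d.
q = Δh / Σ(b_i/K_i) = 11.5 / 3.583 = 3.210 m/day.
In each layer the seepage velocity is v_i = q/n_i, so the layer transit time is t_i = b_i·n_i / q:
  layer 1 (fine sand): t_1 = 12.6 × 0.13 / 3.210 = 0.5103 d
  layer 2 (coarse sand): t_2 = 7.09 × 0.30 / 3.210 = 0.6627 d
Total t = Σ t_i = 1.173 days.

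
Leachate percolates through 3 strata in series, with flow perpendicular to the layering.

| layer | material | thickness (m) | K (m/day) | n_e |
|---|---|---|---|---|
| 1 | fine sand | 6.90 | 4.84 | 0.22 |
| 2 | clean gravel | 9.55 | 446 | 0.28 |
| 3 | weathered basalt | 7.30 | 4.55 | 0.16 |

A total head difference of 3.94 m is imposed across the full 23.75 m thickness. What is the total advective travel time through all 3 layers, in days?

With flow normal to the layers, continuity requires the same specific discharge q through every layer.
Σ(b_i/K_i) = 6.90/4.84 + 9.55/446 + 7.30/4.55 = 3.051 d.
q = Δh / Σ(b_i/K_i) = 3.94 / 3.051 = 1.291 m/day.
In each layer the seepage velocity is v_i = q/n_i, so the layer transit time is t_i = b_i·n_i / q:
  layer 1 (fine sand): t_1 = 6.90 × 0.22 / 1.291 = 1.176 d
  layer 2 (clean gravel): t_2 = 9.55 × 0.28 / 1.291 = 2.071 d
  layer 3 (weathered basalt): t_3 = 7.30 × 0.16 / 1.291 = 0.9046 d
Total t = Σ t_i = 4.151 days.

4.15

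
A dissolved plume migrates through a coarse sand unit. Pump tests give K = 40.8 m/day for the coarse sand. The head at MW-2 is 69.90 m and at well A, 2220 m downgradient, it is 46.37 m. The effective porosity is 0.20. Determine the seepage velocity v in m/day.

Hydraulic gradient i = (69.90 − 46.37) / 2220 = 23.53 / 2220 = 0.01060.
Darcy flux q = K · i = 40.80 × 0.01060 = 0.4324 m/day.
Seepage velocity v = q / n_e = 0.4324 / 0.20 = 2.162 m/day.

2.16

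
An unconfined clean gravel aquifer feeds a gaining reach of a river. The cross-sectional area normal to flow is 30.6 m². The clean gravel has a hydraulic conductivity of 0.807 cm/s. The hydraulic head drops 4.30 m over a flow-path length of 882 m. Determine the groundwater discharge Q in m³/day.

Convert K: 0.807 cm/s × 864 = 697.2 m/day.
Hydraulic gradient i = Δh / L = 4.30 / 882 = 0.004875.
Darcy's law: Q = K · A · i = 697.2 × 30.60 × 0.004875 = 104.0 m³/day.

104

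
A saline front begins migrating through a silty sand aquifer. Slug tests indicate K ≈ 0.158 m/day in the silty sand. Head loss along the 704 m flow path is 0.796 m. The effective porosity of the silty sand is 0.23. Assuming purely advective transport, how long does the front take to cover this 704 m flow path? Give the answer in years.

Hydraulic gradient i = Δh / L = 0.796 / 704 = 0.001131.
Darcy flux q = K · i = 0.1580 × 0.001131 = 0.0001786 m/day.
Seepage velocity v = q / n_e = 0.0001786 / 0.23 = 0.0007767 m/day.
Travel time t = L / v = 704 / 0.0007767 = 9.064e+05 days = 2481 years.

2480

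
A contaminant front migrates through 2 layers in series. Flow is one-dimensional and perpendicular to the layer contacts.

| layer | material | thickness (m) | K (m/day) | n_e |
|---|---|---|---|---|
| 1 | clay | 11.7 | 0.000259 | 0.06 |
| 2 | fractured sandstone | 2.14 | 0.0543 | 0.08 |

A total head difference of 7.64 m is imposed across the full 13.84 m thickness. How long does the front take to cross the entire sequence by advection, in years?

With flow normal to the layers, continuity requires the same specific discharge q through every layer.
Σ(b_i/K_i) = 11.7/0.000259 + 2.14/0.0543 = 45213 d.
q = Δh / Σ(b_i/K_i) = 7.64 / 45213 = 0.0001690 m/day.
In each layer the seepage velocity is v_i = q/n_i, so the layer transit time is t_i = b_i·n_i / q:
  layer 1 (clay): t_1 = 11.7 × 0.06 / 0.0001690 = 4154 d
  layer 2 (fractured sandstone): t_2 = 2.14 × 0.08 / 0.0001690 = 1013 d
Total t = Σ t_i = 5168 days = 14.15 years.

14.1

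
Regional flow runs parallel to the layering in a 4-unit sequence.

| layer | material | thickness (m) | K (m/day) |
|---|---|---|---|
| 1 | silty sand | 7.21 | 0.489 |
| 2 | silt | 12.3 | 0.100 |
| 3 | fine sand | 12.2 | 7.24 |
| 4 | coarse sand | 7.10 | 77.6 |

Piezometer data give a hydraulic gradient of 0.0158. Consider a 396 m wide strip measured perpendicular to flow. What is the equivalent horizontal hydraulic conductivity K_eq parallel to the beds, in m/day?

16.6

Flow is parallel to layering, so each bed carries its own Darcy discharge and the transmissivities add.
Σ(K_i·b_i) = 0.489×7.21 + 0.100×12.3 + 7.24×12.2 + 77.6×7.10 = 644.0 m²/day.
Total thickness b = 38.81 m, so K_eq = Σ(K_i·b_i)/b = 16.59 m/day.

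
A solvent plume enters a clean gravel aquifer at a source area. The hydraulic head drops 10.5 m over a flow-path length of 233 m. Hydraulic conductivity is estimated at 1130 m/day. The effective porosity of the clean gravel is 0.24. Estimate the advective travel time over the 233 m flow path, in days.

1.10

Hydraulic gradient i = Δh / L = 10.5 / 233 = 0.04506.
Darcy flux q = K · i = 1130 × 0.04506 = 50.92 m/day.
Seepage velocity v = q / n_e = 50.92 / 0.24 = 212.2 m/day.
Travel time t = L / v = 233 / 212.2 = 1.098 days.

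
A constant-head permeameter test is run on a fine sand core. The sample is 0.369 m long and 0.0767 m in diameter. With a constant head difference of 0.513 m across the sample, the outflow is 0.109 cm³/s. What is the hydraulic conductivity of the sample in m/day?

Cross-sectional area A = π·(d/2)² = π × (0.0767/2)² = 0.004620 m².
Convert discharge: 0.109 cm³/s = 1.090e-07 m³/s.
Darcy's law rearranged: K = Q·L / (A·Δh) = 1.090e-07 × 0.369 / (0.004620 × 0.513) = 1.697e-05 m/s = 1.466 m/day.

1.47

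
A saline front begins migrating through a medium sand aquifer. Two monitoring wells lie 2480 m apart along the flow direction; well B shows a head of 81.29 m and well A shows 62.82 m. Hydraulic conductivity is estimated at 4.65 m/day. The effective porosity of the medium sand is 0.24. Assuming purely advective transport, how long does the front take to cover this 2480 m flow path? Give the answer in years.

Hydraulic gradient i = (81.29 − 62.82) / 2480 = 18.47 / 2480 = 0.007448.
Darcy flux q = K · i = 4.650 × 0.007448 = 0.03463 m/day.
Seepage velocity v = q / n_e = 0.03463 / 0.24 = 0.1443 m/day.
Travel time t = L / v = 2480 / 0.1443 = 17187 days = 47.05 years.

47.1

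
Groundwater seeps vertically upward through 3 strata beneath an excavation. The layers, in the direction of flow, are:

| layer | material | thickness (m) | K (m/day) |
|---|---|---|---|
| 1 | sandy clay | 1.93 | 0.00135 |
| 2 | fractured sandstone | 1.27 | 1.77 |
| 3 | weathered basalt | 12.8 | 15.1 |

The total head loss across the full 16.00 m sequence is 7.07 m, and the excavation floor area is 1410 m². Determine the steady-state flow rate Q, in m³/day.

6.97

Flow is perpendicular to layering, so the layers act in series and the equivalent K is the thickness-weighted harmonic mean.
Total thickness L = 1.93 + 1.27 + 12.8 = 16.00 m.
Σ(b_i/K_i) = 1.93/0.00135 + 1.27/1.77 + 12.8/15.1 = 1431 d.
K_eq = L / Σ(b_i/K_i) = 16.00 / 1431 = 0.01118 m/day.
Q = K_eq · A · (Δh/L) = 0.01118 × 1410 × (7.07/16.00) = 6.965 m³/day.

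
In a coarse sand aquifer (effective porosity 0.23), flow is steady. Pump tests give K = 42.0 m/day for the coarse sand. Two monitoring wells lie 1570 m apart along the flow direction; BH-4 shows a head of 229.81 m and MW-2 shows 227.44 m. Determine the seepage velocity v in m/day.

Hydraulic gradient i = (229.81 − 227.44) / 1570 = 2.37 / 1570 = 0.001510.
Darcy flux q = K · i = 42.00 × 0.001510 = 0.06340 m/day.
Seepage velocity v = q / n_e = 0.06340 / 0.23 = 0.2757 m/day.

0.276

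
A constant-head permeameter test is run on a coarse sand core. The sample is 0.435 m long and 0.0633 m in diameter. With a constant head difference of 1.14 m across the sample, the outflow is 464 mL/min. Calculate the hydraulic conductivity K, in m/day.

81.0

Cross-sectional area A = π·(d/2)² = π × (0.0633/2)² = 0.003147 m².
Convert discharge: 464 mL/min = 7.733e-06 m³/s.
Darcy's law rearranged: K = Q·L / (A·Δh) = 7.733e-06 × 0.435 / (0.003147 × 1.14) = 0.0009377 m/s = 81.02 m/day.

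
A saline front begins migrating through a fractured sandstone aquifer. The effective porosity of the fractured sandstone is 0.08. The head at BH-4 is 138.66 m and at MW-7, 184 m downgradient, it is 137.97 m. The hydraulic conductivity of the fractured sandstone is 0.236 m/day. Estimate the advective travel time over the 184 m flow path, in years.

45.5

Hydraulic gradient i = (138.66 − 137.97) / 184 = 0.69 / 184 = 0.003750.
Darcy flux q = K · i = 0.2360 × 0.003750 = 0.0008850 m/day.
Seepage velocity v = q / n_e = 0.0008850 / 0.08 = 0.01106 m/day.
Travel time t = L / v = 184 / 0.01106 = 16633 days = 45.54 years.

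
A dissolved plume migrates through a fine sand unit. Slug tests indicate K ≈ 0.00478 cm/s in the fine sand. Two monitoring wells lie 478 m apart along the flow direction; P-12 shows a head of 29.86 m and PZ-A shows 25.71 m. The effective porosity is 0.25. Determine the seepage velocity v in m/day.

0.143

Convert K: 0.00478 cm/s × 864 = 4.130 m/day.
Hydraulic gradient i = (29.86 − 25.71) / 478 = 4.15 / 478 = 0.008682.
Darcy flux q = K · i = 4.130 × 0.008682 = 0.03586 m/day.
Seepage velocity v = q / n_e = 0.03586 / 0.25 = 0.1434 m/day.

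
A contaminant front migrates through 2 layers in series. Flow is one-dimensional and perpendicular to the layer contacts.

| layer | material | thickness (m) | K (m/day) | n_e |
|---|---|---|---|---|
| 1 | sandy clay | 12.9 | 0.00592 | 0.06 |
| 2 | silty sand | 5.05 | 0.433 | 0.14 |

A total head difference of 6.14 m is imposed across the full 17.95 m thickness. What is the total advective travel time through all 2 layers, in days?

With flow normal to the layers, continuity requires the same specific discharge q through every layer.
Σ(b_i/K_i) = 12.9/0.00592 + 5.05/0.433 = 2191 d.
q = Δh / Σ(b_i/K_i) = 6.14 / 2191 = 0.002803 m/day.
In each layer the seepage velocity is v_i = q/n_i, so the layer transit time is t_i = b_i·n_i / q:
  layer 1 (sandy clay): t_1 = 12.9 × 0.06 / 0.002803 = 276.2 d
  layer 2 (silty sand): t_2 = 5.05 × 0.14 / 0.002803 = 252.3 d
Total t = Σ t_i = 528.4 days.

528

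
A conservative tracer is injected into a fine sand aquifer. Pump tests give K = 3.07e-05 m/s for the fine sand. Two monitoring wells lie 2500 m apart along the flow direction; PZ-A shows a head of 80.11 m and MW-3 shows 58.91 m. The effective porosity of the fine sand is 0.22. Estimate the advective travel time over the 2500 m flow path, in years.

66.9

Convert K: 3.07e-05 m/s × 86400 = 2.652 m/day.
Hydraulic gradient i = (80.11 − 58.91) / 2500 = 21.2 / 2500 = 0.008480.
Darcy flux q = K · i = 2.652 × 0.008480 = 0.02249 m/day.
Seepage velocity v = q / n_e = 0.02249 / 0.22 = 0.1022 m/day.
Travel time t = L / v = 2500 / 0.1022 = 24452 days = 66.95 years.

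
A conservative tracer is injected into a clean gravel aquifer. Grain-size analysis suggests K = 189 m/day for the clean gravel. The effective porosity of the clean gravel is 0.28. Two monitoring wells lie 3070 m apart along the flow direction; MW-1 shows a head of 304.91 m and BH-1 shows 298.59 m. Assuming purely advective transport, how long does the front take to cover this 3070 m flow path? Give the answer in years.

Hydraulic gradient i = (304.91 − 298.59) / 3070 = 6.32 / 3070 = 0.002059.
Darcy flux q = K · i = 189.0 × 0.002059 = 0.3891 m/day.
Seepage velocity v = q / n_e = 0.3891 / 0.28 = 1.390 m/day.
Travel time t = L / v = 3070 / 1.390 = 2209 days = 6.049 years.

6.05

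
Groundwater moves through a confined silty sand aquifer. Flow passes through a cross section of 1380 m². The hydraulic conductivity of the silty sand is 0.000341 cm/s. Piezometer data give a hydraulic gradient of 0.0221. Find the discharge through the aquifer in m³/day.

8.99

Convert K: 0.000341 cm/s × 864 = 0.2946 m/day.
Hydraulic gradient i = 0.0221.
Darcy's law: Q = K · A · i = 0.2946 × 1380 × 0.02210 = 8.985 m³/day.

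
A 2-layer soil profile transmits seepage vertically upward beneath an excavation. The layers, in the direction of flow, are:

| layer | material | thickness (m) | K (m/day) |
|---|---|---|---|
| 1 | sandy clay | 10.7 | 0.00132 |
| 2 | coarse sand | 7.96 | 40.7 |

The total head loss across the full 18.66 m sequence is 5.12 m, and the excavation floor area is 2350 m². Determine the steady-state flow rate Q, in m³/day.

1.48

Flow is perpendicular to layering, so the layers act in series and the equivalent K is the thickness-weighted harmonic mean.
Total thickness L = 10.7 + 7.96 = 18.66 m.
Σ(b_i/K_i) = 10.7/0.00132 + 7.96/40.7 = 8106 d.
K_eq = L / Σ(b_i/K_i) = 18.66 / 8106 = 0.002302 m/day.
Q = K_eq · A · (Δh/L) = 0.002302 × 2350 × (5.12/18.66) = 1.484 m³/day.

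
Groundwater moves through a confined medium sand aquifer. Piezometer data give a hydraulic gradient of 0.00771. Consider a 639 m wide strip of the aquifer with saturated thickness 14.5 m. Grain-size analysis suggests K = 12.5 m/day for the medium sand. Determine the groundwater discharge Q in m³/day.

Cross-sectional area A = 639 × 14.5 = 9266 m².
Hydraulic gradient i = 0.00771.
Darcy's law: Q = K · A · i = 12.50 × 9266 × 0.007710 = 893.0 m³/day.

893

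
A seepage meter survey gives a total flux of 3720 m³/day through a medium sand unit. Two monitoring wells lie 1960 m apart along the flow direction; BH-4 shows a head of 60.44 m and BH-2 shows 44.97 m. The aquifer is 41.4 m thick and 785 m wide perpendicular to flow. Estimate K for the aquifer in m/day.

14.5

Cross-sectional area A = 785 × 41.4 = 32499 m².
Hydraulic gradient i = (60.44 − 44.97) / 1960 = 15.47 / 1960 = 0.007893.
From Q = K·A·i, K = Q / (A·i) = 3720 / (32499 × 0.007893) = 14.50 m/day.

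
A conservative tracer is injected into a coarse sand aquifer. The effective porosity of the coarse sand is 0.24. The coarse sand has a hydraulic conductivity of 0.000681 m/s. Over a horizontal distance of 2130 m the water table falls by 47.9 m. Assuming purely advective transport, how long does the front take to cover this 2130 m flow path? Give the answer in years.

1.06

Convert K: 0.000681 m/s × 86400 = 58.84 m/day.
Hydraulic gradient i = Δh / L = 47.9 / 2130 = 0.02249.
Darcy flux q = K · i = 58.84 × 0.02249 = 1.323 m/day.
Seepage velocity v = q / n_e = 1.323 / 0.24 = 5.513 m/day.
Travel time t = L / v = 2130 / 5.513 = 386.3 days = 1.058 years.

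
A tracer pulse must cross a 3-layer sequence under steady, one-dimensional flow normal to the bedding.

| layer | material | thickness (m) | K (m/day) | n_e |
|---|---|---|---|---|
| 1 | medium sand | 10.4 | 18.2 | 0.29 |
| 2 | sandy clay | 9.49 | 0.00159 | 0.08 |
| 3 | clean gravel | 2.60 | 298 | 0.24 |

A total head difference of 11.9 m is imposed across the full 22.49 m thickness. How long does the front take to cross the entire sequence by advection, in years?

6.04

With flow normal to the layers, continuity requires the same specific discharge q through every layer.
Σ(b_i/K_i) = 10.4/18.2 + 9.49/0.00159 + 2.60/298 = 5969 d.
q = Δh / Σ(b_i/K_i) = 11.9 / 5969 = 0.001994 m/day.
In each layer the seepage velocity is v_i = q/n_i, so the layer transit time is t_i = b_i·n_i / q:
  layer 1 (medium sand): t_1 = 10.4 × 0.29 / 0.001994 = 1513 d
  layer 2 (sandy clay): t_2 = 9.49 × 0.08 / 0.001994 = 380.8 d
  layer 3 (clean gravel): t_3 = 2.60 × 0.24 / 0.001994 = 313.0 d
Total t = Σ t_i = 2207 days = 6.042 years.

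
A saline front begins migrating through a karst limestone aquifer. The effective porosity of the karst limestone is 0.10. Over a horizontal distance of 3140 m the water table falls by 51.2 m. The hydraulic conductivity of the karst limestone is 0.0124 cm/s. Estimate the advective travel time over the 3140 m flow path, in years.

4.92

Convert K: 0.0124 cm/s × 864 = 10.71 m/day.
Hydraulic gradient i = Δh / L = 51.2 / 3140 = 0.01631.
Darcy flux q = K · i = 10.71 × 0.01631 = 0.1747 m/day.
Seepage velocity v = q / n_e = 0.1747 / 0.10 = 1.747 m/day.
Travel time t = L / v = 3140 / 1.747 = 1797 days = 4.921 years.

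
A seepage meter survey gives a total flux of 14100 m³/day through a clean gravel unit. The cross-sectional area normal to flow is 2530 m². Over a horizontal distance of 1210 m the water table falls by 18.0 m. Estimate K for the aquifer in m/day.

Hydraulic gradient i = Δh / L = 18.0 / 1210 = 0.01488.
From Q = K·A·i, K = Q / (A·i) = 14100 / (2530 × 0.01488) = 374.6 m/day.

375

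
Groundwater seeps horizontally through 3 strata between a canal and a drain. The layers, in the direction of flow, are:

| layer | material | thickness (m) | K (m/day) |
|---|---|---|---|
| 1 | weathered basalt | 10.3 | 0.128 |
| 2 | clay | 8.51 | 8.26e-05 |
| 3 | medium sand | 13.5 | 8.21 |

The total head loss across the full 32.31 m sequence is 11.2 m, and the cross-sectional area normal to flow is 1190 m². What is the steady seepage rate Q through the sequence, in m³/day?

0.129

Flow is perpendicular to layering, so the layers act in series and the equivalent K is the thickness-weighted harmonic mean.
Total thickness L = 10.3 + 8.51 + 13.5 = 32.31 m.
Σ(b_i/K_i) = 10.3/0.128 + 8.51/8.26e-05 + 13.5/8.21 = 1.031e+05 d.
K_eq = L / Σ(b_i/K_i) = 32.31 / 1.031e+05 = 0.0003134 m/day.
Q = K_eq · A · (Δh/L) = 0.0003134 × 1190 × (11.2/32.31) = 0.1293 m³/day.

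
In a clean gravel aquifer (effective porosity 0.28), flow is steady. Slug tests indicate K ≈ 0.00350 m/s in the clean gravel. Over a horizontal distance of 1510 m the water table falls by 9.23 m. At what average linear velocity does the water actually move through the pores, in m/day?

Convert K: 0.00350 m/s × 86400 = 302.4 m/day.
Hydraulic gradient i = Δh / L = 9.23 / 1510 = 0.006113.
Darcy flux q = K · i = 302.4 × 0.006113 = 1.848 m/day.
Seepage velocity v = q / n_e = 1.848 / 0.28 = 6.602 m/day.

6.60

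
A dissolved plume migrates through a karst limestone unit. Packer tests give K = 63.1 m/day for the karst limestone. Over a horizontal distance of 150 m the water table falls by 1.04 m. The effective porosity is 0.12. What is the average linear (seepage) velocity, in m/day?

Hydraulic gradient i = Δh / L = 1.04 / 150 = 0.006933.
Darcy flux q = K · i = 63.10 × 0.006933 = 0.4375 m/day.
Seepage velocity v = q / n_e = 0.4375 / 0.12 = 3.646 m/day.

3.65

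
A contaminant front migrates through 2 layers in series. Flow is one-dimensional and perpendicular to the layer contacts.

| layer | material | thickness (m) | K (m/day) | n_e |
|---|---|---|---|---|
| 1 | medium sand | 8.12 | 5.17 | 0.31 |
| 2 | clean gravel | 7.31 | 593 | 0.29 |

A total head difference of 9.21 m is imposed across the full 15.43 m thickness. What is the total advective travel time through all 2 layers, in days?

0.797

With flow normal to the layers, continuity requires the same specific discharge q through every layer.
Σ(b_i/K_i) = 8.12/5.17 + 7.31/593 = 1.583 d.
q = Δh / Σ(b_i/K_i) = 9.21 / 1.583 = 5.818 m/day.
In each layer the seepage velocity is v_i = q/n_i, so the layer transit time is t_i = b_i·n_i / q:
  layer 1 (medium sand): t_1 = 8.12 × 0.31 / 5.818 = 0.4326 d
  layer 2 (clean gravel): t_2 = 7.31 × 0.29 / 5.818 = 0.3643 d
Total t = Σ t_i = 0.7970 days.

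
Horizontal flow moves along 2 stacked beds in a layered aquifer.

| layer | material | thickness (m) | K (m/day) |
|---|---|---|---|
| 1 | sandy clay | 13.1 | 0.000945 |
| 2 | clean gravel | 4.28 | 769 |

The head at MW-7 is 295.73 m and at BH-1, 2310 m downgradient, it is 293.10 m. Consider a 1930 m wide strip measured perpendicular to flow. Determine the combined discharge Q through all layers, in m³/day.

Flow is parallel to layering, so each bed carries its own Darcy discharge and the transmissivities add.
Σ(K_i·b_i) = 0.000945×13.1 + 769×4.28 = 3291 m²/day.
Hydraulic gradient i = (295.73 − 293.10) / 2310 = 2.63 / 2310 = 0.001139.
Q = Σ(K_i·b_i) · W · i = 3291 × 1930 × 0.001139 = 7232 m³/day.

7230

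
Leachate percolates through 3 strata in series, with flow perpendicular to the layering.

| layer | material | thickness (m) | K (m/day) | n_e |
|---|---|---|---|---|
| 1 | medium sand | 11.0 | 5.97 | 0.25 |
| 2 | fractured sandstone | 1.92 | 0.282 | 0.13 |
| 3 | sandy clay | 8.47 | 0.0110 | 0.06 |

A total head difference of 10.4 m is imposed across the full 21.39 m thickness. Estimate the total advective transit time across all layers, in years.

0.719

With flow normal to the layers, continuity requires the same specific discharge q through every layer.
Σ(b_i/K_i) = 11.0/5.97 + 1.92/0.282 + 8.47/0.0110 = 778.7 d.
q = Δh / Σ(b_i/K_i) = 10.4 / 778.7 = 0.01336 m/day.
In each layer the seepage velocity is v_i = q/n_i, so the layer transit time is t_i = b_i·n_i / q:
  layer 1 (medium sand): t_1 = 11.0 × 0.25 / 0.01336 = 205.9 d
  layer 2 (fractured sandstone): t_2 = 1.92 × 0.13 / 0.01336 = 18.69 d
  layer 3 (sandy clay): t_3 = 8.47 × 0.06 / 0.01336 = 38.05 d
Total t = Σ t_i = 262.6 days = 0.7190 years.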